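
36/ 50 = 18/ 25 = 0.72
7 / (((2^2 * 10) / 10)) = 7 / 4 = 1.75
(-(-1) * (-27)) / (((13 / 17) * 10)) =-459 / 130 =-3.53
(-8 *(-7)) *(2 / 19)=112 / 19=5.89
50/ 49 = 1.02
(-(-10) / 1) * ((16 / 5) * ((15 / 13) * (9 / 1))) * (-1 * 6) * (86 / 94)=-1114560 / 611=-1824.16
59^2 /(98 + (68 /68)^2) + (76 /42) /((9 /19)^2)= 808807 /18711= 43.23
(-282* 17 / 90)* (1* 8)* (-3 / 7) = 6392 / 35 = 182.63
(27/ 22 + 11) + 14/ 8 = 615/ 44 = 13.98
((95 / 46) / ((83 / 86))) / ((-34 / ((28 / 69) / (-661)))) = 57190 / 1480148877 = 0.00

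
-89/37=-2.41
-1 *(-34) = 34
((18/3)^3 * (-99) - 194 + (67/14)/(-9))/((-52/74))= 100599115/3276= 30707.91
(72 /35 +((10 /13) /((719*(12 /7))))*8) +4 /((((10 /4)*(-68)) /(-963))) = 412454246 /16684395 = 24.72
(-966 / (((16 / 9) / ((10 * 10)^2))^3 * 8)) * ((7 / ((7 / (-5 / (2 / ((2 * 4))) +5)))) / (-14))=-184207763671875 / 8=-23025970458984.38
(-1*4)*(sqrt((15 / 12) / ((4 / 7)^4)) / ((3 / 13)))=-637*sqrt(5) / 24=-59.35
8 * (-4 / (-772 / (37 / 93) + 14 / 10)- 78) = -223835984 / 358721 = -623.98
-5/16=-0.31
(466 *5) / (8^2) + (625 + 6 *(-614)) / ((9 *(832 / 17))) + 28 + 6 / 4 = 441503 / 7488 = 58.96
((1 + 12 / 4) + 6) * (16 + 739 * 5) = 37110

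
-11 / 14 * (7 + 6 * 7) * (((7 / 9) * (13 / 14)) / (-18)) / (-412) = -1001 / 266976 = -0.00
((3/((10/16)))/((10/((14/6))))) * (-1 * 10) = -56/5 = -11.20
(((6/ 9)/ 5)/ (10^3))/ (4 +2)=1/ 45000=0.00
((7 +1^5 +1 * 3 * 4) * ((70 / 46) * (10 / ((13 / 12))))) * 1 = 84000 / 299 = 280.94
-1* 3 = -3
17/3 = 5.67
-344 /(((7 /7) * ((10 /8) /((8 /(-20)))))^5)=11272192 /9765625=1.15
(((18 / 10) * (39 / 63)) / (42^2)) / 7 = 13 / 144060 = 0.00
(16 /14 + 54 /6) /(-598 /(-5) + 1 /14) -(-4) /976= 181617 /2043988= 0.09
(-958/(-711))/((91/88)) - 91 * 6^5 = -45783378512/64701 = -707614.70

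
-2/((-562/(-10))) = -10/281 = -0.04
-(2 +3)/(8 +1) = -5/9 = -0.56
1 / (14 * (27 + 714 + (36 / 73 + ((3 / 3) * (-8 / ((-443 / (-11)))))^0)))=73 / 758828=0.00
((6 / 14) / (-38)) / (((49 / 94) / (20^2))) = -56400 / 6517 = -8.65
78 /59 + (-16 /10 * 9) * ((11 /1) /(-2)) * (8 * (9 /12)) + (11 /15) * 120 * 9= 374214 /295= 1268.52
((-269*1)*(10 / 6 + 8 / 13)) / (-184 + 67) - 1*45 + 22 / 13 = -173672 / 4563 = -38.06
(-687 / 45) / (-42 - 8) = 229 / 750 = 0.31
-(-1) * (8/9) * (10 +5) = 40/3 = 13.33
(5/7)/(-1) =-5/7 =-0.71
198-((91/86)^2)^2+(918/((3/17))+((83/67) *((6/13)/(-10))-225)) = 1232486863335661/238222053680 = 5173.69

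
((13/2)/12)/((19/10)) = 0.29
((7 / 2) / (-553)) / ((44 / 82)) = -41 / 3476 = -0.01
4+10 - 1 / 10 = 139 / 10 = 13.90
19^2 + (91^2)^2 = 68575322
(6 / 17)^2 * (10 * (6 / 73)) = 2160 / 21097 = 0.10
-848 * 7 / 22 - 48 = -3496 / 11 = -317.82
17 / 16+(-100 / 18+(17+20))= 4681 / 144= 32.51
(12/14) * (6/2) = 18/7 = 2.57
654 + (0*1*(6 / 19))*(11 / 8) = 654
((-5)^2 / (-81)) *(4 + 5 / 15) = -325 / 243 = -1.34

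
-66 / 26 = -2.54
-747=-747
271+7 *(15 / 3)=306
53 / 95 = 0.56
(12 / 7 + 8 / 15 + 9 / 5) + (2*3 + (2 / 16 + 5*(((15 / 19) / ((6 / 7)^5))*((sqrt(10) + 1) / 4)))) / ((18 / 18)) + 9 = 420175*sqrt(10) / 196992 + 29379193 / 1378944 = 28.05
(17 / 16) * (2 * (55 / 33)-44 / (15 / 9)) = -2941 / 120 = -24.51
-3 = -3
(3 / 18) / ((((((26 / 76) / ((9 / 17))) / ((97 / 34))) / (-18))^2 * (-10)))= -105.26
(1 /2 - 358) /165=-13 /6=-2.17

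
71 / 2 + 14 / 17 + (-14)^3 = -92061 / 34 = -2707.68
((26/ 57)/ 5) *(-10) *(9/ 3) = -52/ 19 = -2.74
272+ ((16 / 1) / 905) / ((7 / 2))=1723152 / 6335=272.01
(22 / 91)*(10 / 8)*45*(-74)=-91575 / 91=-1006.32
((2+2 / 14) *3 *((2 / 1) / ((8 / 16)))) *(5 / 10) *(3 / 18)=15 / 7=2.14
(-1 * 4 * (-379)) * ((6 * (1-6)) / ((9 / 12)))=-60640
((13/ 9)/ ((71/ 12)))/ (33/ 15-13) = -130/ 5751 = -0.02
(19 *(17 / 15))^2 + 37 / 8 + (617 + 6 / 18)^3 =1270438970471 / 5400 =235266476.01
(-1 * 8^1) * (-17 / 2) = 68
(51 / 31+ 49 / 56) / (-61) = -0.04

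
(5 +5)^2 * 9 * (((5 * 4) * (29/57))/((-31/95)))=-870000/31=-28064.52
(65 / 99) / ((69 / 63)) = 455 / 759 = 0.60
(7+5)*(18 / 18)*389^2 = 1815852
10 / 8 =5 / 4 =1.25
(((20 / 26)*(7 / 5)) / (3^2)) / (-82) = -7 / 4797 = -0.00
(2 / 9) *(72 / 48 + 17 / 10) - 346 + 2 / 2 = -15493 / 45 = -344.29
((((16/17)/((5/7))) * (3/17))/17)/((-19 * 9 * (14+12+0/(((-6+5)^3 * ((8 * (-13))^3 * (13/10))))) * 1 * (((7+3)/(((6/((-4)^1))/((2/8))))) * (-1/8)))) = -448/30337775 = -0.00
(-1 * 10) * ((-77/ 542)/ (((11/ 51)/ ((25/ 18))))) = 14875/ 1626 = 9.15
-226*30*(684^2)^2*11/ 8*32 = -65299037103083520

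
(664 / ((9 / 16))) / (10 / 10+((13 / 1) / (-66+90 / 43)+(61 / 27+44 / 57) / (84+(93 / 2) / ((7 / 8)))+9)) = 26625613824 / 221466101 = 120.22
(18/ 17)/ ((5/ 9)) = 162/ 85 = 1.91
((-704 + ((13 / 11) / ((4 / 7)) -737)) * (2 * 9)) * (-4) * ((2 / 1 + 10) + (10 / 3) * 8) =44065848 / 11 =4005986.18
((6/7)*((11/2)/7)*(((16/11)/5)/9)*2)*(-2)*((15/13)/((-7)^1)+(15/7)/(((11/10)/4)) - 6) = -34752/245245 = -0.14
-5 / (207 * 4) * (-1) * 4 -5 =-1030 / 207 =-4.98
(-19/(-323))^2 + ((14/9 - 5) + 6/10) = -36947/13005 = -2.84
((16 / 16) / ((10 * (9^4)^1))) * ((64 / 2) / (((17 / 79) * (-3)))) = -1264 / 1673055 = -0.00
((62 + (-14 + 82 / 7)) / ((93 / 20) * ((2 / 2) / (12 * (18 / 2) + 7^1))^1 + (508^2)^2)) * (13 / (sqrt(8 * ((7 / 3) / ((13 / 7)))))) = 3124550 * sqrt(78) / 7505485066423757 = 0.00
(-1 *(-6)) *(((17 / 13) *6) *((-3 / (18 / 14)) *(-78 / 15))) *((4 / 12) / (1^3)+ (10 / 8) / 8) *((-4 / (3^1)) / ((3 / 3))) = -5593 / 15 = -372.87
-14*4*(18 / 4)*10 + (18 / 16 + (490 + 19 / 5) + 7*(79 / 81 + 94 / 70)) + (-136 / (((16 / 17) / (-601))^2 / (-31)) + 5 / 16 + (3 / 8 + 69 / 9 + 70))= 22279833321517 / 12960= 1719122941.48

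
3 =3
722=722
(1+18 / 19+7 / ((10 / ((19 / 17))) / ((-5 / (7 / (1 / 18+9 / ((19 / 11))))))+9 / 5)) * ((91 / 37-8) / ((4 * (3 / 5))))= 514989725 / 21979998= 23.43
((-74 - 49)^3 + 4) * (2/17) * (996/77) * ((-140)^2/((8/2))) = -2594787367200/187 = -13875868273.80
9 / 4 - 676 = -2695 / 4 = -673.75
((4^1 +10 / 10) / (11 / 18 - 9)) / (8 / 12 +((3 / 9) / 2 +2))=-540 / 2567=-0.21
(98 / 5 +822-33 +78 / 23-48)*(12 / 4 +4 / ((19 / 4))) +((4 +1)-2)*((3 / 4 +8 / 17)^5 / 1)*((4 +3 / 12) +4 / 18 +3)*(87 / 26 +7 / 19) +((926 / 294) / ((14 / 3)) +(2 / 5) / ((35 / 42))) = 5375118101613085665877 / 1699866140240486400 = 3162.08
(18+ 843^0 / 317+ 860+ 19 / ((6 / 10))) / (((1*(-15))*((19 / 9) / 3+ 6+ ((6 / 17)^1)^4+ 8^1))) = -216761049048 / 52610633965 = -4.12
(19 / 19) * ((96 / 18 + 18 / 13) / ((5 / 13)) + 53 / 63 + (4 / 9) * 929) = 135827 / 315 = 431.20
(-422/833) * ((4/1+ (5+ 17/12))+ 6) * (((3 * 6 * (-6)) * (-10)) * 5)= -37410300/833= -44910.32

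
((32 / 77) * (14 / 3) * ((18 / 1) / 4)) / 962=48 / 5291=0.01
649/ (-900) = -649/ 900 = -0.72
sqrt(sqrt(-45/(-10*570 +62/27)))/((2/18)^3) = 2187*15^(1/4)*153838^(3/4)/153838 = 217.32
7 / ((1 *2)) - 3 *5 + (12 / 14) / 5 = -11.33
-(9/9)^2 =-1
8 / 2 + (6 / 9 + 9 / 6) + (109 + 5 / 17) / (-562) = 171175 / 28662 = 5.97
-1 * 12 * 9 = -108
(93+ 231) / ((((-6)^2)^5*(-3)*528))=-1 / 295612416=-0.00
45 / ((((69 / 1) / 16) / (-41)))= -9840 / 23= -427.83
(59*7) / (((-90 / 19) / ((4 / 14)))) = -1121 / 45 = -24.91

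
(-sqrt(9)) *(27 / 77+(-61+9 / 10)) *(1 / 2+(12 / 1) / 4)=138021 / 220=627.37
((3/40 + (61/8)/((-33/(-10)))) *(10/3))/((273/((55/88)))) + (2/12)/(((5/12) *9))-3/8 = -0.31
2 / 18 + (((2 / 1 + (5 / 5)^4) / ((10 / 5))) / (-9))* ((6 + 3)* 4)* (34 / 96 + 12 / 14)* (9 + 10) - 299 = -436.98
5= 5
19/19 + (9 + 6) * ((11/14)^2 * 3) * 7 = 5473/28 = 195.46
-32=-32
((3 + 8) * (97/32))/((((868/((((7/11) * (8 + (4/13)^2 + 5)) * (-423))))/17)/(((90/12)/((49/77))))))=-254698496415/9388288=-27129.39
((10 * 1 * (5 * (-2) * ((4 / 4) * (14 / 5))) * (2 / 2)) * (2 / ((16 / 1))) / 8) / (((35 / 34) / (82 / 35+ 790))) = -117861 / 35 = -3367.46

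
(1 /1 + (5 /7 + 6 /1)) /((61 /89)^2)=427734 /26047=16.42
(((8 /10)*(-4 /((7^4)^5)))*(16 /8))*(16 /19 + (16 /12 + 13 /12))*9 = -17832 /7580265298273140095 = -0.00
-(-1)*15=15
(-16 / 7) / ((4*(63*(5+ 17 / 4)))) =-16 / 16317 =-0.00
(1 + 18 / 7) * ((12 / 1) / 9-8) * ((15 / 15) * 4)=-2000 / 21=-95.24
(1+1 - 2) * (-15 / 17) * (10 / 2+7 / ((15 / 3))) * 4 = 0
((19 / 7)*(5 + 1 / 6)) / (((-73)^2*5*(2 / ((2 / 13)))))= 589 / 14548170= 0.00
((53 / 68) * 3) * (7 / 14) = 1.17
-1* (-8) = 8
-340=-340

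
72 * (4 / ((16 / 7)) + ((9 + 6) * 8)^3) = 124416126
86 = 86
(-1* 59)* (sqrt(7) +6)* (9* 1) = -3186- 531* sqrt(7) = -4590.89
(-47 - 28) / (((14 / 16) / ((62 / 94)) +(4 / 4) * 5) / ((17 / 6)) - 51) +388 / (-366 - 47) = 8469504 / 14152271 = 0.60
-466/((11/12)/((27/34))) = -75492/187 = -403.70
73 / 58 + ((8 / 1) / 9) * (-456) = -70309 / 174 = -404.07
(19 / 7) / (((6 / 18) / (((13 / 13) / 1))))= 57 / 7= 8.14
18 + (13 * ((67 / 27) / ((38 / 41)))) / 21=423539 / 21546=19.66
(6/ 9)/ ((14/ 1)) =1/ 21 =0.05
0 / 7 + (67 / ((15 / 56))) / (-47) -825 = -585377 / 705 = -830.32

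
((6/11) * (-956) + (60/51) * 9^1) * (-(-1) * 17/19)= -5028/11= -457.09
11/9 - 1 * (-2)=29/9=3.22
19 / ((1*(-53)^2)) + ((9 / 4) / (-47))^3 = 124201007 / 18664883648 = 0.01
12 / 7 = 1.71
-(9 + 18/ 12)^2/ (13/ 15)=-6615/ 52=-127.21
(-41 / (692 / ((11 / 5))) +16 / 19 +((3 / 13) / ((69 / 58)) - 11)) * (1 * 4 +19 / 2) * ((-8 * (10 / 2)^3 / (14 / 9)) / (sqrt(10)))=27702.74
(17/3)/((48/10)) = 85/72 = 1.18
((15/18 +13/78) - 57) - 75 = -131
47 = 47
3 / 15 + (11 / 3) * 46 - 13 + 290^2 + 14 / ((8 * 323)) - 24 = 1632413681 / 19380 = 84231.87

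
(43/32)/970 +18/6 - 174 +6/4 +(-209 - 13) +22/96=-36435011/93120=-391.27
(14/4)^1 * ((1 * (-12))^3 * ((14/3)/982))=-14112/491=-28.74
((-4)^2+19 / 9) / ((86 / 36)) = 326 / 43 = 7.58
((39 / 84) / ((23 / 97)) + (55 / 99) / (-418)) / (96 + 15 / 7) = 2370331 / 118886724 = 0.02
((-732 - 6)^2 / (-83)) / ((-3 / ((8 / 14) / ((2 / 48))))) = 17428608 / 581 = 29997.60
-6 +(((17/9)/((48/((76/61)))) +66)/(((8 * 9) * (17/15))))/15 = -47947141/8063712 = -5.95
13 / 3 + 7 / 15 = 24 / 5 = 4.80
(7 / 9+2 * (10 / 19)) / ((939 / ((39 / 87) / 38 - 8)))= -8803 / 565326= -0.02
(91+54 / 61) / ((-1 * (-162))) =5605 / 9882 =0.57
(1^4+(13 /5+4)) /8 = 19 /20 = 0.95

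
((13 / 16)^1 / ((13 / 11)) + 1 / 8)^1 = 13 / 16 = 0.81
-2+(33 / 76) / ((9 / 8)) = -92 / 57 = -1.61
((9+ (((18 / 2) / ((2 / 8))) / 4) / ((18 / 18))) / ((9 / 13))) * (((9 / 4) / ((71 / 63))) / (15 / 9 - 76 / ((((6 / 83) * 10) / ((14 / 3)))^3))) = -671682375 / 264548281159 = -0.00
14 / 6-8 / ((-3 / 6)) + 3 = 21.33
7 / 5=1.40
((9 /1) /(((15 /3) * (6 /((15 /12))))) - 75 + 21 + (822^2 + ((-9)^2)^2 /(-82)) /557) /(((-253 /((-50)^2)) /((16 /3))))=-353001725000 /5777761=-61096.63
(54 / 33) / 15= 6 / 55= 0.11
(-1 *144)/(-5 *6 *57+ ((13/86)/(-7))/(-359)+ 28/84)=93362976/1108469183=0.08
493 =493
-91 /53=-1.72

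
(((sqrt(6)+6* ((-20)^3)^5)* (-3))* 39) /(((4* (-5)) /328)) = -377251430400000000000000+9594* sqrt(6) /5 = -377251430399999999995299.90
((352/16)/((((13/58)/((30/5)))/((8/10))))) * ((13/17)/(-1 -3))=-7656/85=-90.07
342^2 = 116964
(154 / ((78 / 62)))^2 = 22791076 / 1521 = 14984.27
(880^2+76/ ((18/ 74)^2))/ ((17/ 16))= 1005287104/ 1377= 730055.99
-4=-4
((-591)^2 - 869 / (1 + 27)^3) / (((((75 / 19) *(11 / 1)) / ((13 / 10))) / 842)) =797311550468641 / 90552000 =8805013.15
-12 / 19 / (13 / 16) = -192 / 247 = -0.78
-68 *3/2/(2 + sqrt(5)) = 204-102 *sqrt(5) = -24.08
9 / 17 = 0.53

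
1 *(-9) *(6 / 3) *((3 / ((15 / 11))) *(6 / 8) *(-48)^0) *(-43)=12771 / 10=1277.10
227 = 227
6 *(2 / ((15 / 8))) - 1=27 / 5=5.40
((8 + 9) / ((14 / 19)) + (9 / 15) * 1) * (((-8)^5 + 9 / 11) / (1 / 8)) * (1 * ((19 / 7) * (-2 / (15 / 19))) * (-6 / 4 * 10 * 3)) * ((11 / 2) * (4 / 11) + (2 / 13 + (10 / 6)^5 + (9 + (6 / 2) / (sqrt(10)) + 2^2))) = -55609844569.55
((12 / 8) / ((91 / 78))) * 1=9 / 7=1.29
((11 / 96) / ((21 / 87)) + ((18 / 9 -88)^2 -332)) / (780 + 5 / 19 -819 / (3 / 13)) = -90199213 / 35351232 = -2.55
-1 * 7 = -7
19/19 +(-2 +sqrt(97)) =-1 +sqrt(97) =8.85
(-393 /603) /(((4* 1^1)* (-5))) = 131 /4020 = 0.03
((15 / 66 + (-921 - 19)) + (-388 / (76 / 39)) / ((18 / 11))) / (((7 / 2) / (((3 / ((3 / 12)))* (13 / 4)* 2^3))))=-94620.52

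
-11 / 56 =-0.20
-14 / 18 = -7 / 9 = -0.78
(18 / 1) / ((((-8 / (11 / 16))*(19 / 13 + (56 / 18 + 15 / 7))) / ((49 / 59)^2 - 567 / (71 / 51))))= 370354442913 / 3954416000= 93.66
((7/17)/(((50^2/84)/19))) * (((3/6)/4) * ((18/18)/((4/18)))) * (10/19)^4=0.01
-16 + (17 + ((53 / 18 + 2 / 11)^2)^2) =148349305537 / 1536953616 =96.52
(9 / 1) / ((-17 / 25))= -225 / 17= -13.24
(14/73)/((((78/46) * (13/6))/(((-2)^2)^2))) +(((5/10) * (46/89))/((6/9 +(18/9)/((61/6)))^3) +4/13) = 6688681443537/4330826965816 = 1.54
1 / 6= 0.17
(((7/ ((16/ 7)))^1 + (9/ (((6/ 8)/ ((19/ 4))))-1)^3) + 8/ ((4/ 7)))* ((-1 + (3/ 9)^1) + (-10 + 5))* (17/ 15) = -812127281/ 720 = -1127954.56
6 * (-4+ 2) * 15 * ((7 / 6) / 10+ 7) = -1281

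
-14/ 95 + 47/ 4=11.60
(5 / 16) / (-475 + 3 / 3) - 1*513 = -3890597 / 7584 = -513.00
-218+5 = -213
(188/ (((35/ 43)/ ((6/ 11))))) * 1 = 125.98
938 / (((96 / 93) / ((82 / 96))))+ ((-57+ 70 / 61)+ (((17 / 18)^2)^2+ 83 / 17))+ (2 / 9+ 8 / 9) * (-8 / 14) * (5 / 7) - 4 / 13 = 804649739199497 / 1109502261504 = 725.23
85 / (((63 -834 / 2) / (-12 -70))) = 19.69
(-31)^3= -29791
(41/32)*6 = 7.69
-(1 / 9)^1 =-1 / 9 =-0.11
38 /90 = 19 /45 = 0.42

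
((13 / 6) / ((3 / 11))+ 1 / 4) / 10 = 59 / 72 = 0.82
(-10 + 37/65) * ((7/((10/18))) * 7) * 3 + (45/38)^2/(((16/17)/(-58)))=-9693116073/3754400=-2581.80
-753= -753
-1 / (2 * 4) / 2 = -1 / 16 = -0.06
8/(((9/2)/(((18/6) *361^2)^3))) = 106239116115175728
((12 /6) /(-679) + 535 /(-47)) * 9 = -3270231 /31913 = -102.47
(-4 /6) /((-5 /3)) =0.40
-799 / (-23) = 799 / 23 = 34.74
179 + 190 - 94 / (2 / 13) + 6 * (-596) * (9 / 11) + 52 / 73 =-2543186 / 803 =-3167.11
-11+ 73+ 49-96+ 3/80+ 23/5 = 1571/80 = 19.64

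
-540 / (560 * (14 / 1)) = -27 / 392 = -0.07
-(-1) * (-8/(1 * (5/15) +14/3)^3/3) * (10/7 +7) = -472/2625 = -0.18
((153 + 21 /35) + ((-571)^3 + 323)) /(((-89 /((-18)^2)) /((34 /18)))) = 1280172897.22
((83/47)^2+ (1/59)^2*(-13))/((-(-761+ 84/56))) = 47903784/11680394551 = 0.00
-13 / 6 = -2.17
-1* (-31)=31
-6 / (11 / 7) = -42 / 11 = -3.82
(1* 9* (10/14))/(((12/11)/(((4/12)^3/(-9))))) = -55/2268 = -0.02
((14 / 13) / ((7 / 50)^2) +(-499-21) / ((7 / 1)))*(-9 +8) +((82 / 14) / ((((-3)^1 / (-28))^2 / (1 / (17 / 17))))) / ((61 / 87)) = 12440368 / 16653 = 747.03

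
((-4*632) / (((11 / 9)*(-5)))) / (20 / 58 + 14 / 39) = 6433128 / 10945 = 587.77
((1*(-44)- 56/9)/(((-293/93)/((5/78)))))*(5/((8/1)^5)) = 87575/561659904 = 0.00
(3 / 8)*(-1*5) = -15 / 8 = -1.88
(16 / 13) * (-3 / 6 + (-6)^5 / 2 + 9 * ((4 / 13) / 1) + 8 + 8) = -804904 / 169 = -4762.75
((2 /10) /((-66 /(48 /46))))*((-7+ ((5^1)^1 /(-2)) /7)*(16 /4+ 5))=1854 /8855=0.21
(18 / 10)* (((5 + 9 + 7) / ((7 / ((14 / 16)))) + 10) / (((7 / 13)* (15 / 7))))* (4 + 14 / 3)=17069 / 100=170.69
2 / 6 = 1 / 3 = 0.33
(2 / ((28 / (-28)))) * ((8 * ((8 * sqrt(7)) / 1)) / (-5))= 128 * sqrt(7) / 5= 67.73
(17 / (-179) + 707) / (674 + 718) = 15817 / 31146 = 0.51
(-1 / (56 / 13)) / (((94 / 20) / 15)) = -975 / 1316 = -0.74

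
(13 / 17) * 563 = 430.53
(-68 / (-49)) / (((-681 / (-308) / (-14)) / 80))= -478720 / 681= -702.97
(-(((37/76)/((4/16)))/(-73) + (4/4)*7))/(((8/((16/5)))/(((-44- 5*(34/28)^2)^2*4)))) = -490296704196/16650935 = -29445.60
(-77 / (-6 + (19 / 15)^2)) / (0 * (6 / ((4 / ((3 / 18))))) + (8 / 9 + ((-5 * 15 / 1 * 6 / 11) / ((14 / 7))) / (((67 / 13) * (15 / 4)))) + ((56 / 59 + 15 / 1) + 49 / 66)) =35221230 / 33219521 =1.06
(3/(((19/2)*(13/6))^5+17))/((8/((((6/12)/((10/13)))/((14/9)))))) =0.00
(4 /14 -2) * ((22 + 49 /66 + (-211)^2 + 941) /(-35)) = 6003986 /2695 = 2227.82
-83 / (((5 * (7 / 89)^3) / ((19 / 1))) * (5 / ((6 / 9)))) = -2223472226 / 25725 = -86432.35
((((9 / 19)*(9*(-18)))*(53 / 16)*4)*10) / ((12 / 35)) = -2253825 / 76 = -29655.59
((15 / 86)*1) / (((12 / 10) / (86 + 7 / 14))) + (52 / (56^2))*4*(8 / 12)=638011 / 50568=12.62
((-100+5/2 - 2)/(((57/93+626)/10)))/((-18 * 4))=6169/279720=0.02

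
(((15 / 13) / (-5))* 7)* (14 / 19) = -294 / 247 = -1.19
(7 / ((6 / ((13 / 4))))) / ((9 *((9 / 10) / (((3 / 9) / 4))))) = 455 / 11664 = 0.04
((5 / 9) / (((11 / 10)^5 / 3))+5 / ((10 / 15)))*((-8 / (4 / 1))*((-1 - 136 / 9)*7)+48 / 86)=360843898135 / 186980211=1929.85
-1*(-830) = 830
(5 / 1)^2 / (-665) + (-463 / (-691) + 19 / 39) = 4012993 / 3584217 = 1.12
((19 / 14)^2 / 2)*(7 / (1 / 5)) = 1805 / 56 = 32.23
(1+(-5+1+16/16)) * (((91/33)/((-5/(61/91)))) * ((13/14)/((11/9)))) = 2379/4235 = 0.56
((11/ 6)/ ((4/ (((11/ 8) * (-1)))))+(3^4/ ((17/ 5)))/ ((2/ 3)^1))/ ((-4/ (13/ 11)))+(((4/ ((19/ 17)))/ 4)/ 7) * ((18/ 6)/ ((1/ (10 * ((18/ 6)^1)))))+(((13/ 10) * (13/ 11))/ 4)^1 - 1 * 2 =-46234451/ 95504640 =-0.48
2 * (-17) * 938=-31892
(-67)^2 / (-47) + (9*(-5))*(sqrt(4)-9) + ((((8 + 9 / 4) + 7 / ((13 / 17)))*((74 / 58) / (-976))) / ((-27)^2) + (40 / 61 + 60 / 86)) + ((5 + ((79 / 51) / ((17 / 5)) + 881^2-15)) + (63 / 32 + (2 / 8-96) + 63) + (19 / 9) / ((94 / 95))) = 486515688371232174085 / 626675684102208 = 776343.65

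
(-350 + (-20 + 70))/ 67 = -300/ 67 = -4.48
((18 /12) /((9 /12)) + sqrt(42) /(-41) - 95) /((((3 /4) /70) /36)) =-312480 - 3360*sqrt(42) /41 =-313011.10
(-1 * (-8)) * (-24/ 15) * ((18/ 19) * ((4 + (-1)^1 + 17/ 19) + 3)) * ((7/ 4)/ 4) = -66024/ 1805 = -36.58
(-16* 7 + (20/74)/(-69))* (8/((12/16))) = -9150272/7659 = -1194.71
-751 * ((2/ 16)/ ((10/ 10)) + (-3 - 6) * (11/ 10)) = 293641/ 40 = 7341.02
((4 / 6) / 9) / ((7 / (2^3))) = 16 / 189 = 0.08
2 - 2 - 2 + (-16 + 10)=-8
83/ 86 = 0.97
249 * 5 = 1245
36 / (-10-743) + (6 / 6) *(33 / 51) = 2557 / 4267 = 0.60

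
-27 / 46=-0.59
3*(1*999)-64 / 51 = 152783 / 51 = 2995.75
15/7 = 2.14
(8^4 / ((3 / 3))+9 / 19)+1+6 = 77966 / 19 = 4103.47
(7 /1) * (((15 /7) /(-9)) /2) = -5 /6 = -0.83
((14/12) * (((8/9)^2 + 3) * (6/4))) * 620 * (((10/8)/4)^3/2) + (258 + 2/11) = 2342493305/7299072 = 320.93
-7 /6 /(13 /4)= -0.36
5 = 5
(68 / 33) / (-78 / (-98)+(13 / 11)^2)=9163 / 9750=0.94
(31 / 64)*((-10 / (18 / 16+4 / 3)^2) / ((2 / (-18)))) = 25110 / 3481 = 7.21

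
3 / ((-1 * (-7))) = 3 / 7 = 0.43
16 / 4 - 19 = -15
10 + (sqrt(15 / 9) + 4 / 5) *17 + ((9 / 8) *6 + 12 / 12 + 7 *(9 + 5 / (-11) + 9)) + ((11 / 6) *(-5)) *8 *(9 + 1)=-382249 / 660 + 17 *sqrt(15) / 3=-557.22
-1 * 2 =-2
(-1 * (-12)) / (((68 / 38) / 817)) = 93138 / 17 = 5478.71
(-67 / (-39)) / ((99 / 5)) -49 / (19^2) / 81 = 355798 / 4181463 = 0.09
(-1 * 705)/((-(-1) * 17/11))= -7755/17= -456.18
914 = 914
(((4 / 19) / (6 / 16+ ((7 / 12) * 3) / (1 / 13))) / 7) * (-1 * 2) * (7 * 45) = -576 / 703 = -0.82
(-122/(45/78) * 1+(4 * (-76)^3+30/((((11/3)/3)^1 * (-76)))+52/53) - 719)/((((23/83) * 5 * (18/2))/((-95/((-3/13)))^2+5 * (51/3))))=-7394415848605056451/309546765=-23887879586.16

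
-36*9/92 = -81/23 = -3.52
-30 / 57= -10 / 19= -0.53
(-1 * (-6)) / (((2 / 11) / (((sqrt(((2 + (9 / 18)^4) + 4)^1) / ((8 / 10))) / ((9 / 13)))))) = 715 * sqrt(97) / 48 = 146.71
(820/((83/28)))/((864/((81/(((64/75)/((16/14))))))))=46125/1328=34.73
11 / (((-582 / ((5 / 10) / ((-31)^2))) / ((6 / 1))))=-11 / 186434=-0.00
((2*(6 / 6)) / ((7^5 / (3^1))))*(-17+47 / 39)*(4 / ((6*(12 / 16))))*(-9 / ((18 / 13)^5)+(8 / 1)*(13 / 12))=-4901908 / 141776649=-0.03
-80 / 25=-3.20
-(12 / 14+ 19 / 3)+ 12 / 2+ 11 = 206 / 21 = 9.81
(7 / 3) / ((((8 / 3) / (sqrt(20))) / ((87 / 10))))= 609 * sqrt(5) / 40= 34.04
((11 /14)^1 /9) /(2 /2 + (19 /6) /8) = 88 /1407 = 0.06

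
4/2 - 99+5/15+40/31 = -8870/93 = -95.38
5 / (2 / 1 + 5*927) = 0.00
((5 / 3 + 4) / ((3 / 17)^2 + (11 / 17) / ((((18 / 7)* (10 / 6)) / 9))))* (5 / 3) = 245650 / 36153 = 6.79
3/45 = 1/15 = 0.07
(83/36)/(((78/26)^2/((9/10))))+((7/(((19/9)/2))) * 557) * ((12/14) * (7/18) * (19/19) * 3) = 25267097/6840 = 3694.02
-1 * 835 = -835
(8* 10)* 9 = 720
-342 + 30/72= -4099/12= -341.58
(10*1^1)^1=10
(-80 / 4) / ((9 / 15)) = -100 / 3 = -33.33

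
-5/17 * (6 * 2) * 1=-60/17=-3.53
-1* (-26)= 26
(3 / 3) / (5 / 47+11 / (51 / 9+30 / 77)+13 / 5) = 328765 / 1486899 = 0.22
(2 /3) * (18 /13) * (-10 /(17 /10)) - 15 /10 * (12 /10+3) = -25923 /2210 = -11.73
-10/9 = -1.11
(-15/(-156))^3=0.00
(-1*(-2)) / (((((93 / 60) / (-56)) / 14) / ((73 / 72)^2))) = -2611210 / 2511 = -1039.91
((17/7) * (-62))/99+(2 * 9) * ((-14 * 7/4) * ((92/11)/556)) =-785515/96327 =-8.15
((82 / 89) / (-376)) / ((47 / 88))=-902 / 196601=-0.00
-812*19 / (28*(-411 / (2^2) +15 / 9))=6612 / 1213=5.45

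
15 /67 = 0.22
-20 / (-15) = 4 / 3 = 1.33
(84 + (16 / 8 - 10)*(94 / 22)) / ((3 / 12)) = 2192 / 11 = 199.27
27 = 27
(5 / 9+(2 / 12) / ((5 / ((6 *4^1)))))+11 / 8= 983 / 360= 2.73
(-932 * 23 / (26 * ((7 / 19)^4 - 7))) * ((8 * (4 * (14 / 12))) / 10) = 5587121912 / 12672855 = 440.87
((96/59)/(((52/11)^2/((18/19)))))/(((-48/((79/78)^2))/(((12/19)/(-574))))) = 2265483/1396704416744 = 0.00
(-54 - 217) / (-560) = 0.48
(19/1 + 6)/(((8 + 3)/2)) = 50/11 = 4.55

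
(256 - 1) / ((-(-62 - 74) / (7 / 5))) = 2.62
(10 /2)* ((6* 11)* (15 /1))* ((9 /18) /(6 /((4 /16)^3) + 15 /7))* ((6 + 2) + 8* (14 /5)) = 175560 /901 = 194.85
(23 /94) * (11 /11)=23 /94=0.24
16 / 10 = 8 / 5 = 1.60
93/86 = 1.08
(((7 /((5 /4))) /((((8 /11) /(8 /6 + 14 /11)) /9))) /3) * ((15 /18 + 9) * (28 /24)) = 124313 /180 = 690.63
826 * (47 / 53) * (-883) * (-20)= 685596520 / 53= 12935783.40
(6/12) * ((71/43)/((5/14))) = 497/215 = 2.31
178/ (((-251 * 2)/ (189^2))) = -3179169/ 251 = -12666.01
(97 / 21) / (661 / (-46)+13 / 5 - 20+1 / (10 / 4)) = -4462 / 30303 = -0.15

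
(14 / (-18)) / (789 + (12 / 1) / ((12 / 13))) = -7 / 7218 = -0.00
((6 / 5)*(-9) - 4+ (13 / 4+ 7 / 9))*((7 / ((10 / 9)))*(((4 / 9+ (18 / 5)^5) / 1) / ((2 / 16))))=-230993620676 / 703125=-328524.26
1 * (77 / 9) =77 / 9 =8.56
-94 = -94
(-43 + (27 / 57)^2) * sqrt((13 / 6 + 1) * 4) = -152.24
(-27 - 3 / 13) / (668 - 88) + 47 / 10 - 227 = -419124 / 1885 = -222.35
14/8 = 7/4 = 1.75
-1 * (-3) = 3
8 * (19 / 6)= 76 / 3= 25.33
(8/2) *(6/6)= 4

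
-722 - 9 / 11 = -7951 / 11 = -722.82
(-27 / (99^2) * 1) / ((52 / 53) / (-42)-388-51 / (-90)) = 3710 / 521799553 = 0.00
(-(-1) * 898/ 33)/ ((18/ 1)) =1.51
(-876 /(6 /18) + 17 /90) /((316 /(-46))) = 5439569 /14220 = 382.53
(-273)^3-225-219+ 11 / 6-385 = -122083465 / 6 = -20347244.17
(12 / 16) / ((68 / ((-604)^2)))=4023.71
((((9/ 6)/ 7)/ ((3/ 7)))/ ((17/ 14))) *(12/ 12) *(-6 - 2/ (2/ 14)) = -140/ 17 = -8.24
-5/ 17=-0.29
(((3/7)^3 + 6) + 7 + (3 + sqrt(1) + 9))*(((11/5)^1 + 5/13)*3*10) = 1288080/637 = 2022.10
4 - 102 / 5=-82 / 5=-16.40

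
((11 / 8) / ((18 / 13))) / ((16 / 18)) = 143 / 128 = 1.12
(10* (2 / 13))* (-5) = -100 / 13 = -7.69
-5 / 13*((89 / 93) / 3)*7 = -3115 / 3627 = -0.86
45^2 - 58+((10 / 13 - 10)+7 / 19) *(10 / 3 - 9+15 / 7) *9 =3886901 / 1729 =2248.06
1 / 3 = 0.33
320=320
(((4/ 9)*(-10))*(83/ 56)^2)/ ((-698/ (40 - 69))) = -998905/ 2462544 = -0.41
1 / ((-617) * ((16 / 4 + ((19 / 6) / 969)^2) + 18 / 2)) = -93636 / 751054973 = -0.00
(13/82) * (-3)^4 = 1053/82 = 12.84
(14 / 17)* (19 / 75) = 266 / 1275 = 0.21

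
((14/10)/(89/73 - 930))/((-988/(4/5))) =511/418671175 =0.00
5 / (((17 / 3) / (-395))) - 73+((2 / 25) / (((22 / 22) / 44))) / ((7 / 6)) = -1245074 / 2975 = -418.51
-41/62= -0.66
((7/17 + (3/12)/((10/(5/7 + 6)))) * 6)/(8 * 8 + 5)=2759/54740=0.05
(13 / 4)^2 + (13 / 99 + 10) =32779 / 1584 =20.69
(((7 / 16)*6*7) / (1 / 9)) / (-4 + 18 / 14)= -9261 / 152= -60.93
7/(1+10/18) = 9/2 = 4.50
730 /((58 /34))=12410 /29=427.93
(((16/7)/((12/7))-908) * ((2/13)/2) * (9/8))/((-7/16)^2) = -261120/637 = -409.92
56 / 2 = 28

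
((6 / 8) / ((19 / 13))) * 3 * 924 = 27027 / 19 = 1422.47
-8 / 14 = -4 / 7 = -0.57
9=9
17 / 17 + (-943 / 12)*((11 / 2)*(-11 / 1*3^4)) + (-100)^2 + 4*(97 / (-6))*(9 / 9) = 9480815 / 24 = 395033.96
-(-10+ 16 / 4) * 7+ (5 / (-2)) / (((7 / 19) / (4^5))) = -48346 / 7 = -6906.57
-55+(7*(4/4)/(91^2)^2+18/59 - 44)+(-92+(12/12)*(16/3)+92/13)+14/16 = -2460979766831/13871734968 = -177.41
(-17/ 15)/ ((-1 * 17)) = 1/ 15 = 0.07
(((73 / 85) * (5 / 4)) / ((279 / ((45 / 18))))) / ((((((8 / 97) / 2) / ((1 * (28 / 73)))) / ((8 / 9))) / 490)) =1663550 / 42687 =38.97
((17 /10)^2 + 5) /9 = 263 /300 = 0.88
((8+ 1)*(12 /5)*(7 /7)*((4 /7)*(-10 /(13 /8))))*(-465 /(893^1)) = 3214080 /81263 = 39.55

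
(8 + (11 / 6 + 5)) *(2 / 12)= 89 / 36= 2.47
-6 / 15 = -2 / 5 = -0.40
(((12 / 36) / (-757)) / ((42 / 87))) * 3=-0.00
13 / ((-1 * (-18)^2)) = -13 / 324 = -0.04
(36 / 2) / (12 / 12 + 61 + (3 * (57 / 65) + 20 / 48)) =0.28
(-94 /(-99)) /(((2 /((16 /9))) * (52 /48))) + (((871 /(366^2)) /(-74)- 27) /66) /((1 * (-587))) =3893011035539 /4992513864624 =0.78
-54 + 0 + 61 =7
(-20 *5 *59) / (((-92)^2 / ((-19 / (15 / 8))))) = 11210 / 1587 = 7.06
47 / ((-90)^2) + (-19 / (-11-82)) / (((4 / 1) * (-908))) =1310131 / 227998800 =0.01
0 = 0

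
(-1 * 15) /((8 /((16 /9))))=-10 /3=-3.33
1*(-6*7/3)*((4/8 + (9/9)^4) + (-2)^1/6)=-49/3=-16.33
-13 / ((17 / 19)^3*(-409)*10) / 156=0.00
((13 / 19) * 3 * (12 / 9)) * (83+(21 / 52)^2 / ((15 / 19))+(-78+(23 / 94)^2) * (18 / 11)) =-14563997413 / 120037060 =-121.33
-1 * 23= -23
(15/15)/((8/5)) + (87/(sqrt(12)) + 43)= 29 * sqrt(3)/2 + 349/8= 68.74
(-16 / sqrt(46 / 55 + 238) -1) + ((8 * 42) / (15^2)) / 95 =-4 * sqrt(45155) / 821 -7013 / 7125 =-2.02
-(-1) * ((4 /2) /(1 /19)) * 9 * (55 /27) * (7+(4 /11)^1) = 5130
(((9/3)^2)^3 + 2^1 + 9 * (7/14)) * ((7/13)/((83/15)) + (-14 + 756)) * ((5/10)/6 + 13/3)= 62426767249/25896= 2410672.20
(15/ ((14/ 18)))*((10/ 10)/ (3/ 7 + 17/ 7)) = 27/ 4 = 6.75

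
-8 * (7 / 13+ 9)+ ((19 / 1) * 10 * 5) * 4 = 48408 / 13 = 3723.69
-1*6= -6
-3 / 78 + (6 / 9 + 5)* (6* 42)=37127 / 26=1427.96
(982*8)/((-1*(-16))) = 491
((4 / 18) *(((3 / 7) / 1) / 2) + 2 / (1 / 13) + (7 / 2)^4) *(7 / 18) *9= 59173 / 96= 616.39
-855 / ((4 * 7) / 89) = -2717.68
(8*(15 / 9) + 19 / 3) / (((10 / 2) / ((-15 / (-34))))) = 59 / 34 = 1.74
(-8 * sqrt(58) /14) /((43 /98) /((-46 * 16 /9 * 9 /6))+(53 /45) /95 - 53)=88099200 * sqrt(58) /8169840883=0.08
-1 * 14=-14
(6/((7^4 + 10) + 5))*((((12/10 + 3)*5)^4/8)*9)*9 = 47258883/9664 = 4890.20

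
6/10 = 3/5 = 0.60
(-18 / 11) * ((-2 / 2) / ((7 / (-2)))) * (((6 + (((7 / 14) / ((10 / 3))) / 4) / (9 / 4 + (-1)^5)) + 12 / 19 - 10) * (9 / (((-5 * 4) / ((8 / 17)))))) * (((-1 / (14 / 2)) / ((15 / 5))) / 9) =38058 / 21762125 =0.00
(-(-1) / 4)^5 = 1 / 1024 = 0.00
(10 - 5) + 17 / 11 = 72 / 11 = 6.55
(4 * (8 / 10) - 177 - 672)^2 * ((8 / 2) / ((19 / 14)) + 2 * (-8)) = -4435341368 / 475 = -9337560.77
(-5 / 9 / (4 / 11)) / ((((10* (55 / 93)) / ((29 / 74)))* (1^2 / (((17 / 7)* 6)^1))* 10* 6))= -15283 / 621600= -0.02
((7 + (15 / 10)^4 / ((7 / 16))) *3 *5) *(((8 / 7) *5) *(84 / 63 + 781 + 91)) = 68120000 / 49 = 1390204.08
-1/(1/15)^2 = -225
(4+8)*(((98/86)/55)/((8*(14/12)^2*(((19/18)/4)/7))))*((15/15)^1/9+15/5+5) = 4.91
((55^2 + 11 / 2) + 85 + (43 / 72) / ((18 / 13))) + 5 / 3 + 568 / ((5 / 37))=47438771 / 6480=7320.80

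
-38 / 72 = -0.53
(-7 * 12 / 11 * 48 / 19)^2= 16257024 / 43681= 372.18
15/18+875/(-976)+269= 787447/2928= 268.94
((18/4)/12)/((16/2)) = 0.05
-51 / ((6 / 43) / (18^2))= -118422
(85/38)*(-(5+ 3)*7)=-2380/19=-125.26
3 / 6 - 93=-92.50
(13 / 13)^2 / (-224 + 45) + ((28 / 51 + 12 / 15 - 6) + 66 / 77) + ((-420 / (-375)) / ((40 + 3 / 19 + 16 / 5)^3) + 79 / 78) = -539252013152361559 / 193516820783501670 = -2.79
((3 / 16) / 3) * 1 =1 / 16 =0.06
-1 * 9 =-9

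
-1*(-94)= 94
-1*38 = -38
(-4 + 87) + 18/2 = 92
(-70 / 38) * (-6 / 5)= 2.21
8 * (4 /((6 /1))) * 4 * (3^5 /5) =1036.80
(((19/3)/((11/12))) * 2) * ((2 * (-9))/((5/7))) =-19152/55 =-348.22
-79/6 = -13.17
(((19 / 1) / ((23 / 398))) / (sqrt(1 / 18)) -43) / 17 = -43 / 17 + 22686 * sqrt(2) / 391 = 79.52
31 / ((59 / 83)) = 2573 / 59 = 43.61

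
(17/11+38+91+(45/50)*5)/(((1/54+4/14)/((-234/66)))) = -21899241/13915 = -1573.79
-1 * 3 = -3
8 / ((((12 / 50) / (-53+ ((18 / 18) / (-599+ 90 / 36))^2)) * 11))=-7543219300 / 46967217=-160.61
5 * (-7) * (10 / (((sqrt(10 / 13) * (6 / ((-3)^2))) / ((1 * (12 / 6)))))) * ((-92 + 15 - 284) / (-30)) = -2527 * sqrt(130) / 2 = -14406.12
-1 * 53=-53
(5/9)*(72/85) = 8/17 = 0.47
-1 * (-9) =9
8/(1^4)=8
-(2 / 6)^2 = -1 / 9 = -0.11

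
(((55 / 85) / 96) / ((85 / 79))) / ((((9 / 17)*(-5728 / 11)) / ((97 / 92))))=-927223 / 38701117440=-0.00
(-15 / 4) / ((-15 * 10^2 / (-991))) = -991 / 400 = -2.48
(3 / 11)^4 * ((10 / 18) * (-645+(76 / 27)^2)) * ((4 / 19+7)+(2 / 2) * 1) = -120751540 / 7510833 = -16.08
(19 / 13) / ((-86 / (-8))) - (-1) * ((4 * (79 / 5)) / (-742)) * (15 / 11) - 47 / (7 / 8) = -122492082 / 2281279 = -53.69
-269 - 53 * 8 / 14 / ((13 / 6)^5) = -700793231 / 2599051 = -269.63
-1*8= -8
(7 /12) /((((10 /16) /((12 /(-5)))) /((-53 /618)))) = 1484 /7725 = 0.19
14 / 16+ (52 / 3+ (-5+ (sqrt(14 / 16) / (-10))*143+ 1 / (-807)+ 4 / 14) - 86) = -3276745 / 45192 - 143*sqrt(14) / 40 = -85.88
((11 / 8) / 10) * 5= 11 / 16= 0.69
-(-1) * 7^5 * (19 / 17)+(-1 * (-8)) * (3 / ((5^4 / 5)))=39917033 / 2125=18784.49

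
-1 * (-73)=73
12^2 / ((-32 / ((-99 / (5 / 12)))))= 5346 / 5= 1069.20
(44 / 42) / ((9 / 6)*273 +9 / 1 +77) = 44 / 20811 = 0.00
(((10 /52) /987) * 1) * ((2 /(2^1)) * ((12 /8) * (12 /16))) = 15 /68432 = 0.00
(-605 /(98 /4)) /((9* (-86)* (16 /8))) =605 /37926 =0.02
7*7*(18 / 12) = 147 / 2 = 73.50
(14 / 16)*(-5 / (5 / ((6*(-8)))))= 42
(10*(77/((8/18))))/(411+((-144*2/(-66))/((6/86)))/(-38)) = 144837/34222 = 4.23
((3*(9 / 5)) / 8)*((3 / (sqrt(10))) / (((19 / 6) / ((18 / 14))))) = 2187*sqrt(10) / 26600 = 0.26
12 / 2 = 6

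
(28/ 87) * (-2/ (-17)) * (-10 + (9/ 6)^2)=-434/ 1479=-0.29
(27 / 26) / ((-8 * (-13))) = 27 / 2704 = 0.01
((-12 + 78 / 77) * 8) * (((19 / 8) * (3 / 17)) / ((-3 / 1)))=16074 / 1309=12.28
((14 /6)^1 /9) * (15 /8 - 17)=-847 /216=-3.92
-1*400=-400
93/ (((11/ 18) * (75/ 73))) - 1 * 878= -200716/ 275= -729.88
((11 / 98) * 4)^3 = 10648 / 117649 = 0.09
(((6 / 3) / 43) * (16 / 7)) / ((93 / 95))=3040 / 27993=0.11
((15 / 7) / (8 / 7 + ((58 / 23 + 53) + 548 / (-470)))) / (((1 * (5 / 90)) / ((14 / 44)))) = 5107725 / 23097701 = 0.22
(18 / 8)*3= 6.75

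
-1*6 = -6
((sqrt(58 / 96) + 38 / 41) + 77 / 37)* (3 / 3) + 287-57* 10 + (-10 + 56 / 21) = -1307618 / 4551 + sqrt(87) / 12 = -286.55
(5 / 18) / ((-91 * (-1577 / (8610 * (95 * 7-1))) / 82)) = 672400 / 741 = 907.42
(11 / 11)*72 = 72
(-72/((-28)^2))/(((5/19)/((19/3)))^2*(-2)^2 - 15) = 390963/63827890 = 0.01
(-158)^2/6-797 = 10091/3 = 3363.67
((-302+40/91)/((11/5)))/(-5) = 27442/1001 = 27.41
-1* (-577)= 577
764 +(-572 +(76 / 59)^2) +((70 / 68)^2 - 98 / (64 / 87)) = 1979833177 / 32192288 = 61.50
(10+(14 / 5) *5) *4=96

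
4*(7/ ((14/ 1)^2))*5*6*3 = 90/ 7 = 12.86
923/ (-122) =-923/ 122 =-7.57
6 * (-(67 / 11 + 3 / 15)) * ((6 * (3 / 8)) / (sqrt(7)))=-4671 * sqrt(7) / 385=-32.10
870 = 870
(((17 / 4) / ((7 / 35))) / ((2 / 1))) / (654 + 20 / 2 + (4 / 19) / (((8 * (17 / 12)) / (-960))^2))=466735 / 95523392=0.00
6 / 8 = 3 / 4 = 0.75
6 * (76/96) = 19/4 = 4.75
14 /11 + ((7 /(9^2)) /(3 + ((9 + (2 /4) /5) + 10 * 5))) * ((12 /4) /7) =1.27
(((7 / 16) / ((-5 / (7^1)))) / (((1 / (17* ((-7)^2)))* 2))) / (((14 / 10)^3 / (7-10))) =8925 / 32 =278.91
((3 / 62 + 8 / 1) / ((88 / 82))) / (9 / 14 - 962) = -143213 / 18358076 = -0.01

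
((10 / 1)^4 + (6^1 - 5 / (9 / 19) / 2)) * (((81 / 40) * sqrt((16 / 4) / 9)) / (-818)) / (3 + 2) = -540039 / 163600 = -3.30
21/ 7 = 3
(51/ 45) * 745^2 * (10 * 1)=18870850/ 3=6290283.33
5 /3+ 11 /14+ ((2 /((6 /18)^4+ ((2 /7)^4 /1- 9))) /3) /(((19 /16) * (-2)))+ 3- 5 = 84262237 /174226542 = 0.48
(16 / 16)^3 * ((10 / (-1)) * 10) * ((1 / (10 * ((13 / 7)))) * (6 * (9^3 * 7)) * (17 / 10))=-3643542 / 13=-280272.46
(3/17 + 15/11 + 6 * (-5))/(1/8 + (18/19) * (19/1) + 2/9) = -383184/247027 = -1.55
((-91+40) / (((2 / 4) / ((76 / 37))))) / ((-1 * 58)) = 3876 / 1073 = 3.61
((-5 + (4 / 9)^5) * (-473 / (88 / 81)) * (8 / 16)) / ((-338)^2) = 12651503 / 1332542016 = 0.01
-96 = -96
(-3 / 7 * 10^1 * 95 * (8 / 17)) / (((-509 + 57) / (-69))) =-393300 / 13447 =-29.25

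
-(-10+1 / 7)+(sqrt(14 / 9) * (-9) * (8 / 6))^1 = 69 / 7-4 * sqrt(14) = -5.11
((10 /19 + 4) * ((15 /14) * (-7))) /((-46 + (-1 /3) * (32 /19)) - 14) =1935 /3452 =0.56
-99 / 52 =-1.90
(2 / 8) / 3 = 1 / 12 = 0.08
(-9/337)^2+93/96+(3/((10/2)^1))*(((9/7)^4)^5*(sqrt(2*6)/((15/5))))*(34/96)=3523231/3634208+68893437601322596539*sqrt(3)/3191690651904480040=38.36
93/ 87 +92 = 2699/ 29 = 93.07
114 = 114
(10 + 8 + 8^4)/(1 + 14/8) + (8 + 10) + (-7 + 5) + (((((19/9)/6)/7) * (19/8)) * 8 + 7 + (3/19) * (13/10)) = 27294478/17955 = 1520.16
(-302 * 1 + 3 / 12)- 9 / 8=-2423 / 8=-302.88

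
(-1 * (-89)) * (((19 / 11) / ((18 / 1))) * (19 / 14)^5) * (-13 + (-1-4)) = -4187083409 / 5916064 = -707.75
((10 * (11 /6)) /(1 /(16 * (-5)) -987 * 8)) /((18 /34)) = -74800 /17055387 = -0.00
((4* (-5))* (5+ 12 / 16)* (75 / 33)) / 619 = -2875 / 6809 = -0.42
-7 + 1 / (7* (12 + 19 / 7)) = -720 / 103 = -6.99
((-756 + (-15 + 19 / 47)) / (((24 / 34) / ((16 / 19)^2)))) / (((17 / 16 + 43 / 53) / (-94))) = 9547313152 / 245841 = 38835.32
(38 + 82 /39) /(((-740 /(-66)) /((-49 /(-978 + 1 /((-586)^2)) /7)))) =20677246744 /807698295235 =0.03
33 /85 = 0.39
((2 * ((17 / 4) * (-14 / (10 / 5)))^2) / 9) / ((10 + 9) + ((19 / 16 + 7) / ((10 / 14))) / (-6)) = 283220 / 24609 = 11.51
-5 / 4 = -1.25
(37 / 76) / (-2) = -37 / 152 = -0.24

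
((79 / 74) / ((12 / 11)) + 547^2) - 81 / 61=16207534193 / 54168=299208.65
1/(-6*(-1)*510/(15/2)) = 1/408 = 0.00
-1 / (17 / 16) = -16 / 17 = -0.94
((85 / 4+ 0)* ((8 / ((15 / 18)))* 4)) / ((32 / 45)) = 2295 / 2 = 1147.50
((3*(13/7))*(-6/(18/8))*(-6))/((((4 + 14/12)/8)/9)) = 269568/217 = 1242.25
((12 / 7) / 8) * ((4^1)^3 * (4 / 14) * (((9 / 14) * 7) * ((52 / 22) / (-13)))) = -3.21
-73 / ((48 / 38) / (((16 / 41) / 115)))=-2774 / 14145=-0.20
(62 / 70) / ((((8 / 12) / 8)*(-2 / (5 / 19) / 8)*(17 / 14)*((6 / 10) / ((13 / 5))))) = -12896 / 323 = -39.93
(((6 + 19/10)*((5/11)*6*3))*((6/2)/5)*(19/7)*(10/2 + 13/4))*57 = 6930117/140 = 49500.84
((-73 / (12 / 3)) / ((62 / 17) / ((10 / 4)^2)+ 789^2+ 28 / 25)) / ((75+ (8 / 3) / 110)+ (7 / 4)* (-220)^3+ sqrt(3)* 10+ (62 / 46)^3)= 625196731728628125* sqrt(3) / 740487268916262173575457977582414472+ 291246686583018265906125 / 185121817229065543393864494395603618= 0.00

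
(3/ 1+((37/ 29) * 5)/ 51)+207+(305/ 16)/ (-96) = 158966435/ 757248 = 209.93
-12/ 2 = -6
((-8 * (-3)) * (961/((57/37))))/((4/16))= 1137824/19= 59885.47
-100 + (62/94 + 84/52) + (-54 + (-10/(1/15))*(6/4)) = -230179/611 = -376.73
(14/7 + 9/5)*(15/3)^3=475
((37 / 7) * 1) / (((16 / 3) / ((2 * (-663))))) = -73593 / 56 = -1314.16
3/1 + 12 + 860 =875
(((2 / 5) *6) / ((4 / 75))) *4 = 180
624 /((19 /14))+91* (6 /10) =514.39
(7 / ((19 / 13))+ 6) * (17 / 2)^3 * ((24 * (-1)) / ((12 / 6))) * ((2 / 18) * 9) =-3021495 / 38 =-79513.03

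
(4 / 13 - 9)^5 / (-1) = 18424351793 / 371293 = 49622.14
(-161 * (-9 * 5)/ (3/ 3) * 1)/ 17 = 7245/ 17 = 426.18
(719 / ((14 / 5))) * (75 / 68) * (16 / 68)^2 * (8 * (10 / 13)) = 43140000 / 447083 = 96.49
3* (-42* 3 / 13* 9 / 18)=-189 / 13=-14.54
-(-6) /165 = 0.04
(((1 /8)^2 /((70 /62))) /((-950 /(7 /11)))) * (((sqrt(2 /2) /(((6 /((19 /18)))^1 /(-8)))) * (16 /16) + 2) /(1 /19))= -31 /297000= -0.00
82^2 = 6724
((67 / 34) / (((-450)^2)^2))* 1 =67 / 1394212500000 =0.00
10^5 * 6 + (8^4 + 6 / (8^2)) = 19331075 / 32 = 604096.09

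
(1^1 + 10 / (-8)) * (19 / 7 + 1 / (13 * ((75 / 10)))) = -3719 / 5460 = -0.68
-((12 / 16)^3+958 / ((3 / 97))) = -5947345 / 192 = -30975.76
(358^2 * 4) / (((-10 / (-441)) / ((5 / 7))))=16148664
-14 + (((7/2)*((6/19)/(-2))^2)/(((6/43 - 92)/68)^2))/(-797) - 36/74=-601542493185982/41524216555625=-14.49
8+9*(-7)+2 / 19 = -1043 / 19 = -54.89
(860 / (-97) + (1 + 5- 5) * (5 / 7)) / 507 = -1845 / 114751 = -0.02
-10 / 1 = -10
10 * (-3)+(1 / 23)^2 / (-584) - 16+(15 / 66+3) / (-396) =-1934822860 / 42053913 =-46.01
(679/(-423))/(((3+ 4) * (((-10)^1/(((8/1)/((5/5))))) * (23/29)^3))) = 9462932/25733205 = 0.37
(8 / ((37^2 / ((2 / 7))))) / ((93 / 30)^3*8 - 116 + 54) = 2000 / 211218903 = 0.00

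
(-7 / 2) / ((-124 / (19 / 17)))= 133 / 4216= 0.03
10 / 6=5 / 3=1.67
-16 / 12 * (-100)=400 / 3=133.33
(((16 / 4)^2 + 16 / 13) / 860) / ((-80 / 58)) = -203 / 13975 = -0.01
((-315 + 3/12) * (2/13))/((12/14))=-8813/156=-56.49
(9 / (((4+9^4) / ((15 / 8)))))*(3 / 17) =81 / 178568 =0.00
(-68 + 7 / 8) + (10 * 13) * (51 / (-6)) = -9377 / 8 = -1172.12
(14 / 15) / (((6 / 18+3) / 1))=7 / 25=0.28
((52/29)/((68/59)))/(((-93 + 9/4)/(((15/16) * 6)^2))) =-517725/954448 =-0.54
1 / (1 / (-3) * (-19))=3 / 19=0.16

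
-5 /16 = -0.31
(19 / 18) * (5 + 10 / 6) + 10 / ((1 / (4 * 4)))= 4510 / 27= 167.04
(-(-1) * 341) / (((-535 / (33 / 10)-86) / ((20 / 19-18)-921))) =200539713 / 155572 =1289.05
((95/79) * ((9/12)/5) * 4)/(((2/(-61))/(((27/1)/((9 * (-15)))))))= 3477/790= 4.40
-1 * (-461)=461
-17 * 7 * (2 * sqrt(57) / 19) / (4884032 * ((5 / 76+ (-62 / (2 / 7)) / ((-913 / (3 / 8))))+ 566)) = -6391 * sqrt(57) / 1410779846540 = -0.00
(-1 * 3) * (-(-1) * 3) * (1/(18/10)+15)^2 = -19600/9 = -2177.78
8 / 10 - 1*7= -31 / 5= -6.20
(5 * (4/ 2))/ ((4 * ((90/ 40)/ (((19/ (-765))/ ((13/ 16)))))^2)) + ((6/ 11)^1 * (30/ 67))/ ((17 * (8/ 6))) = 13268468011/ 1180842776685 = 0.01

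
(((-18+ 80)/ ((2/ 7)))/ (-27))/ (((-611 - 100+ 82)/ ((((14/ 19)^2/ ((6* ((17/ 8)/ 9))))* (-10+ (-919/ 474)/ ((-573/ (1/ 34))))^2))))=90671527290081911593/ 185162508968704696773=0.49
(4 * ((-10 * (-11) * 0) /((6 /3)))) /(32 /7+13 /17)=0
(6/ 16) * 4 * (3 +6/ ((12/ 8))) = 10.50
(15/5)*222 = 666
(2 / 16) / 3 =1 / 24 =0.04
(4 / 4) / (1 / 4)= 4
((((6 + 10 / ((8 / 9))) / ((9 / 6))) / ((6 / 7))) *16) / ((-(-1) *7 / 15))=460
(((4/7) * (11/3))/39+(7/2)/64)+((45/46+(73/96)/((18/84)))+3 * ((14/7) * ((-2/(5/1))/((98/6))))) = 42085593/9376640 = 4.49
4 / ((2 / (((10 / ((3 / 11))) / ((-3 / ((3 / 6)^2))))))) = -6.11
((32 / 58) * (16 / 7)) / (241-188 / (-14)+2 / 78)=4992 / 1007257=0.00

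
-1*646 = -646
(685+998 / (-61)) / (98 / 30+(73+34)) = 611805 / 100894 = 6.06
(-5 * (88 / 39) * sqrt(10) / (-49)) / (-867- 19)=-220 * sqrt(10) / 846573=-0.00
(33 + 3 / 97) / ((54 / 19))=3382 / 291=11.62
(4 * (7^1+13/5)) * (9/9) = 192/5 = 38.40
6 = 6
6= 6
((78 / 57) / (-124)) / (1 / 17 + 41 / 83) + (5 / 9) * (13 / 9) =1493303 / 1908360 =0.78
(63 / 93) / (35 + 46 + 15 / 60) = 84 / 10075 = 0.01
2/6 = 1/3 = 0.33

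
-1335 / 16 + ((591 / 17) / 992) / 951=-446047333 / 5345888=-83.44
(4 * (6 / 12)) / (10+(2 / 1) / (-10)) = 10 / 49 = 0.20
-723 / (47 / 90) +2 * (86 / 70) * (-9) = -2313828 / 1645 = -1406.58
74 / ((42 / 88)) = 155.05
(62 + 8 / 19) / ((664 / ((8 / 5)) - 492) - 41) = -593 / 1121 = -0.53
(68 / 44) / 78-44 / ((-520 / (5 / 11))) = 25 / 429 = 0.06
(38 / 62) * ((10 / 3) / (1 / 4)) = 760 / 93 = 8.17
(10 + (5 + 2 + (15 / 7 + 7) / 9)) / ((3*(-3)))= -1135 / 567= -2.00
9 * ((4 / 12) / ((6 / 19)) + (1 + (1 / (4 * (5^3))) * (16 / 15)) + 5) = 79399 / 1250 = 63.52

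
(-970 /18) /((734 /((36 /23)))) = -970 /8441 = -0.11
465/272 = 1.71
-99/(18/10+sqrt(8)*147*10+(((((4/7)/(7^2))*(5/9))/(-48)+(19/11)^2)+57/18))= 395320171174277580/8682995362202275781519-146193823750761864000*sqrt(2)/8682995362202275781519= -0.02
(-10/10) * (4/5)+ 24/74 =-88/185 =-0.48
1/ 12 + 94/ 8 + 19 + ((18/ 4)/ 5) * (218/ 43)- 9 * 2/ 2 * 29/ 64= 1292807/ 41280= 31.32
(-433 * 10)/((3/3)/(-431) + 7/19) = -17729185/1499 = -11827.34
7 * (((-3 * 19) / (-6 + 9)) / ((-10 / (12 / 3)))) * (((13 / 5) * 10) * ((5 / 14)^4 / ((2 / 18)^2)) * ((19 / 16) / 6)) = 360.76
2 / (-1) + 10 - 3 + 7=12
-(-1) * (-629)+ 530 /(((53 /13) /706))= 91151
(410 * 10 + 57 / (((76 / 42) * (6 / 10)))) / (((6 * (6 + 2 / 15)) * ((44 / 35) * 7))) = 18875 / 1472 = 12.82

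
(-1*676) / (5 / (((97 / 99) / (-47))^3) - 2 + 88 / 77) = 332212972 / 271221756441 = 0.00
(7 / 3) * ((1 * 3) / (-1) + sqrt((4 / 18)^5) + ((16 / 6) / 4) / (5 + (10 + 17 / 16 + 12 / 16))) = -16723 / 2421 + 28 * sqrt(2) / 729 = -6.85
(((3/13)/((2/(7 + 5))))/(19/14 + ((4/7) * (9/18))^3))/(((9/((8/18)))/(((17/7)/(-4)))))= -3332/110799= -0.03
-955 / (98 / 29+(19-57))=27695 / 1004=27.58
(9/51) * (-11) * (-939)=1822.76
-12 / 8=-3 / 2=-1.50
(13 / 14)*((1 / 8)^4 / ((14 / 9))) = 117 / 802816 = 0.00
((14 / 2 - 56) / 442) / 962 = -49 / 425204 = -0.00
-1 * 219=-219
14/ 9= 1.56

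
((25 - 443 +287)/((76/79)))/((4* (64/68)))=-175933/4864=-36.17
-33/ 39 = -11/ 13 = -0.85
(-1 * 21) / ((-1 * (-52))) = -0.40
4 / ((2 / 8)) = 16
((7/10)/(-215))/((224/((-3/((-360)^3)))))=-1/1069977600000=-0.00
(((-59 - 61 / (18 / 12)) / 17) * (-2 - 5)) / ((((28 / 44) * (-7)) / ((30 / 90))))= -3289 / 1071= -3.07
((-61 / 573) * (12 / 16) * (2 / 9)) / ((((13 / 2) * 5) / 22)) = -1342 / 111735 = -0.01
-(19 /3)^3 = -6859 /27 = -254.04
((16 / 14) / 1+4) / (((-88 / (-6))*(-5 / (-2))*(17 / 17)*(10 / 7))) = 27 / 275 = 0.10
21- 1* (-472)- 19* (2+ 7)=322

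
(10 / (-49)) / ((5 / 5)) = -10 / 49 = -0.20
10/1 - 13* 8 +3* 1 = -91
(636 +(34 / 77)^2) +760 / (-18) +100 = 37031080 / 53361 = 693.97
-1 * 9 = -9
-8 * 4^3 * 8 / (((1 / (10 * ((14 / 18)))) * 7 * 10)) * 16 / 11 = -65536 / 99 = -661.98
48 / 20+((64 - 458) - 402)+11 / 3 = -11849 / 15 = -789.93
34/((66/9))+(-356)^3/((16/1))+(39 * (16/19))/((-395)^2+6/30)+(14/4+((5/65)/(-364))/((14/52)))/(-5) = -244061136702341656/86550428965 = -2819872.06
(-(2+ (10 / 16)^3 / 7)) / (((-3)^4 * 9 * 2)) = -2431 / 1741824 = -0.00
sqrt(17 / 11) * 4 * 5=20 * sqrt(187) / 11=24.86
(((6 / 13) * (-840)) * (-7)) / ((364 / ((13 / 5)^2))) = 252 / 5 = 50.40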